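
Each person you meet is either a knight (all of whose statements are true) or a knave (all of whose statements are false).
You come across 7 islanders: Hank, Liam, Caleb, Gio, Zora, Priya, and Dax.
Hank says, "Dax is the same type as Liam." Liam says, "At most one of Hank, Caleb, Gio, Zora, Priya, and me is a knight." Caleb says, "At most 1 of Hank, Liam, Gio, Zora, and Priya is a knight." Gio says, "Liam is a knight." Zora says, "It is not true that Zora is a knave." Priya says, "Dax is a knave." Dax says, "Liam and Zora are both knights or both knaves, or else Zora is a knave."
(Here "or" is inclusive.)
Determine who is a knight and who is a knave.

Since Hank is a knight, "Dax is the same type as Liam" needs to be true, which holds.
Liam is a knave; "at most one of Hank, Caleb, Gio, Zora, Priya, and me is a knight" is False, as required.
Caleb is a knave; "at most 1 of Hank, Liam, Gio, Zora, and Priya is a knight" is False, as required.
Gio is a knave, and the claim "Liam is a knight" is indeed False.
Zora is a knight; "it is not true that Zora is a knave" is true, as required.
As a knight, Priya's statement "Dax is a knave" should be true; it is.
Dax is a knave, so "Liam and Zora are both knights or both knaves, or else Zora is a knave" must be False — and it is.

Hank is a knight, Liam is a knave, Caleb is a knave, Gio is a knave, Zora is a knight, Priya is a knight, and Dax is a knave.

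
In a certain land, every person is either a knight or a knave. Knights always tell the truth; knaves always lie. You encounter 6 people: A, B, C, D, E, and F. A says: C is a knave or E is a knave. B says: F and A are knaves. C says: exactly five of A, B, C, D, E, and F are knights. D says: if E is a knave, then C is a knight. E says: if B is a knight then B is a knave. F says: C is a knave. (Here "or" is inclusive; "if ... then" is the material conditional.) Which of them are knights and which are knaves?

Since A is a knight, "C is a knave or E is a knave" needs to be true, which holds.
B (knave): "F and A are knaves" — False. ✓
C (knave): "exactly five of A, B, C, D, E, and F are knights" — False. ✓
D (knight): "if E is a knave, then C is a knight" — true. ✓
Since E is a knight, "if B is a knight then B is a knave" needs to be true, which holds.
As a knight, F's statement "C is a knave" should be true; it is.

A is a knight, B is a knave, C is a knave, D is a knight, E is a knight, and F is a knight.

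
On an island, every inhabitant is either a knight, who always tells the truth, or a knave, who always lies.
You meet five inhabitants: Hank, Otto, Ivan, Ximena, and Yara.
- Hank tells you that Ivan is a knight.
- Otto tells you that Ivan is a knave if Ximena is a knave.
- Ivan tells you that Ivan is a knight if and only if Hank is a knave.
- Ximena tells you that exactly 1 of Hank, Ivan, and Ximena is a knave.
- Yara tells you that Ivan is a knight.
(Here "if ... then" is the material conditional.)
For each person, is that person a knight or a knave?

Hank is a knave, Otto is a knight, Ivan is a knave, Ximena is a knave, and Yara is a knave.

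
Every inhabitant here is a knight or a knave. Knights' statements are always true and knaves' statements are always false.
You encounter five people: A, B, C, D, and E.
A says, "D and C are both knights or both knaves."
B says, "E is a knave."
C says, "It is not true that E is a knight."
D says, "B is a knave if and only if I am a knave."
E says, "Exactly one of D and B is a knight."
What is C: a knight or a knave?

Consistent assignments: {A=knight, B=knight, C=knight, D=knight, E=knave}
In every consistent assignment, C is a knight.

C is a knight.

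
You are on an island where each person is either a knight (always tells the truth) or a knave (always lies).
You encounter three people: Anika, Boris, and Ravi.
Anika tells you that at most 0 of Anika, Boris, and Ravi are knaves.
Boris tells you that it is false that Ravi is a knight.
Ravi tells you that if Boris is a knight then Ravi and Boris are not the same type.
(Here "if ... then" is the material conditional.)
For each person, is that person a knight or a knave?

Anika is a knave, and the claim "at most 0 of Anika, Boris, and Ravi are knaves" is indeed False.
Boris is a knave, and the claim "it is false that Ravi is a knight" is indeed False.
As a knight, Ravi's statement "if Boris is a knight then Ravi and Boris are not the same type" should be true; it is.

Knights: Ravi. Knaves: Anika and Boris.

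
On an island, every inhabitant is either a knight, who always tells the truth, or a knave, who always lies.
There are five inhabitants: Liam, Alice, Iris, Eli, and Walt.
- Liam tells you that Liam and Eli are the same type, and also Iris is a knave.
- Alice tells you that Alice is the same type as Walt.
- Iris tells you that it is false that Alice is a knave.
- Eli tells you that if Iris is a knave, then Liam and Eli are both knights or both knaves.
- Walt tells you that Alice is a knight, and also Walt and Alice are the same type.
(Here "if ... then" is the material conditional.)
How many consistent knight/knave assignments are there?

1

Consistent assignments:
  Liam=knave, Alice=knight, Iris=knight, Eli=knight, Walt=knight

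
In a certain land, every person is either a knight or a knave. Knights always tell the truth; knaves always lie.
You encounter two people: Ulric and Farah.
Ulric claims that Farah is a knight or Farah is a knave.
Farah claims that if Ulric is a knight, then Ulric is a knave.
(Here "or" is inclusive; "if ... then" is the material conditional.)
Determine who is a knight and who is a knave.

Ulric is a knight and Farah is a knave.

Suppose Ulric is a knave. Then Ulric's statement "Farah is a knight or Farah is a knave" would have to be false. Checking the 2 ways to assign the others, none is consistent with every speaker.
(For instance, with Farah=knave, Ulric's claim "Farah is a knight or Farah is a knave" comes out true where it would need to be false.)
So Ulric must be a knight, making "Farah is a knight or Farah is a knave" true. Taking Ulric=knight, Farah=knave, each remaining statement checks out:
  Farah (knave): "if Ulric is a knight, then Ulric is a knave" — false. ✓
This is the unique consistent assignment.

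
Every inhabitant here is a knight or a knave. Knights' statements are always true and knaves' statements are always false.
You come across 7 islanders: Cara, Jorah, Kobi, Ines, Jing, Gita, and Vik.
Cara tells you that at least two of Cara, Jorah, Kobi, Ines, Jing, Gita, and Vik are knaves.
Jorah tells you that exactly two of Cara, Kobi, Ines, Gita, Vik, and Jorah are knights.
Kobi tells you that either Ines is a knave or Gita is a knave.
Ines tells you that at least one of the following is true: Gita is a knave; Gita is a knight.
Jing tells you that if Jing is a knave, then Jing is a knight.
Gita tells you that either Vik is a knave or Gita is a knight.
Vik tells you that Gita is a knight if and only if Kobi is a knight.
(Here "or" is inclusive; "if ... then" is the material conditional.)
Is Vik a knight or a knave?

Vik is a knave.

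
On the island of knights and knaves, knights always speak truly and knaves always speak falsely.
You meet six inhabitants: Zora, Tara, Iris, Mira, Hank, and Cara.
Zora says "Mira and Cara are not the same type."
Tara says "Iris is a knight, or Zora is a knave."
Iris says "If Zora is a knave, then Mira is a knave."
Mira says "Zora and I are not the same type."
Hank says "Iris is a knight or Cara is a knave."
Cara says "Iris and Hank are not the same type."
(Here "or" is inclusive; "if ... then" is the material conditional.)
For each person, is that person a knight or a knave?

Zora is a knave, and the claim "Mira and Cara are not the same type" is indeed False.
Tara is a knight, so "Iris is a knight, or Zora is a knave" must be True — and it is.
Iris is a knight, so "if Zora is a knave, then Mira is a knave" must be True — and it is.
Mira (knave): "Zora and I are not the same type" — False. ✓
Hank is a knight, so "Iris is a knight or Cara is a knave" must be True — and it is.
Cara (knave): "Iris and Hank are not the same type" — False. ✓

Knights: Tara, Iris, and Hank. Knaves: Zora, Mira, and Cara.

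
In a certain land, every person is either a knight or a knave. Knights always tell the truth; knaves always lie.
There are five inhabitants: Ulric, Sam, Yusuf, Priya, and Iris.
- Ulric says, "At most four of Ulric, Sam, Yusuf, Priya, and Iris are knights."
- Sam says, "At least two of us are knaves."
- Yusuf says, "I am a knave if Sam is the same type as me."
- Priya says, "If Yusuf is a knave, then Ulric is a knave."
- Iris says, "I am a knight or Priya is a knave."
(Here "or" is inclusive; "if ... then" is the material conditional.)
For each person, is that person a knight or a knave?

Since Ulric is a knight, "at most four of Ulric, Sam, Yusuf, Priya, and Iris are knights" needs to be True, which holds.
Sam is a knave, so "at least two of us are knaves" must be False — and it is.
Since Yusuf is a knight, "I am a knave if Sam is the same type as me" needs to be True, which holds.
As a knight, Priya's statement "if Yusuf is a knave, then Ulric is a knave" should be True; it is.
Iris is a knight; "I am a knight or Priya is a knave" is True, as required.

Knights: Ulric, Yusuf, Priya, and Iris. Knaves: Sam.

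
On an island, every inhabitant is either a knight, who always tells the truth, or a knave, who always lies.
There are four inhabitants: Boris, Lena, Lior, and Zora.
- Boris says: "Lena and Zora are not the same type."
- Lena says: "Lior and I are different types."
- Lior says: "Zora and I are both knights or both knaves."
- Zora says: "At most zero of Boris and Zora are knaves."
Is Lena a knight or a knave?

Consistent assignments: {Boris=knight, Lena=knave, Lior=knave, Zora=knight}
In every consistent assignment, Lena is a knave.

Lena is a knave.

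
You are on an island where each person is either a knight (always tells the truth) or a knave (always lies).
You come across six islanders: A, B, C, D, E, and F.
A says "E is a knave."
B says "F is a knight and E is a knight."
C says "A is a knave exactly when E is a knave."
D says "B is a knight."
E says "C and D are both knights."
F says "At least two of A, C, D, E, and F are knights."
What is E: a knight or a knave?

E is a knave.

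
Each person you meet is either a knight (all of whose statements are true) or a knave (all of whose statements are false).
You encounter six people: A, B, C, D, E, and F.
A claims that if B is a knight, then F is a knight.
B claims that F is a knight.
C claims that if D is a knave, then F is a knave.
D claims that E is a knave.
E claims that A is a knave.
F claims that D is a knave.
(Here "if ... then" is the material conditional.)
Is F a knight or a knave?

Consistent assignments: {A=knight, B=knave, C=knight, D=knight, E=knave, F=knave}
In every consistent assignment, F is a knave.

F is a knave.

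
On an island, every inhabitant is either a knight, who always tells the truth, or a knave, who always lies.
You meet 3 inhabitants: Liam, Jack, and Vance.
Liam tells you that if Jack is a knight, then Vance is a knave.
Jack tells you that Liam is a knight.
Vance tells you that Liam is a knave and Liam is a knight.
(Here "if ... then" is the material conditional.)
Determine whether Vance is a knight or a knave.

Vance is a knave.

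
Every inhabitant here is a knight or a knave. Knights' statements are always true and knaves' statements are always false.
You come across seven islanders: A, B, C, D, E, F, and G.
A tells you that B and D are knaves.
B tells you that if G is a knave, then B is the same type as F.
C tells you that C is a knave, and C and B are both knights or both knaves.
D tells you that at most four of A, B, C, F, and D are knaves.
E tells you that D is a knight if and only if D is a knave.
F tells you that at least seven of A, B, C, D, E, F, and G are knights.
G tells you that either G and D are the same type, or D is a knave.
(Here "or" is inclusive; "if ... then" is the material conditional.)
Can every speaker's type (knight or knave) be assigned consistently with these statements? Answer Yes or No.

Yes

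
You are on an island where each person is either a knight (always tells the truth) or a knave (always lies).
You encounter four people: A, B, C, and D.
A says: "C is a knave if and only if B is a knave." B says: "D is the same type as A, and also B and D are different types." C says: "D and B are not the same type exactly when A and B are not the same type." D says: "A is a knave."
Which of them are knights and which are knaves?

A is a knight, B is a knave, C is a knave, and D is a knave.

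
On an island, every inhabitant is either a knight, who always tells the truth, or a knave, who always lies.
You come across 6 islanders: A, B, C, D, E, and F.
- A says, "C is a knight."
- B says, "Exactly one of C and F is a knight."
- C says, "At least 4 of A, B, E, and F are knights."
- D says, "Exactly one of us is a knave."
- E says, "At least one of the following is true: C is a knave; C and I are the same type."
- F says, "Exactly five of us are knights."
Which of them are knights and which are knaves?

Knights: E. Knaves: A, B, C, D, and F.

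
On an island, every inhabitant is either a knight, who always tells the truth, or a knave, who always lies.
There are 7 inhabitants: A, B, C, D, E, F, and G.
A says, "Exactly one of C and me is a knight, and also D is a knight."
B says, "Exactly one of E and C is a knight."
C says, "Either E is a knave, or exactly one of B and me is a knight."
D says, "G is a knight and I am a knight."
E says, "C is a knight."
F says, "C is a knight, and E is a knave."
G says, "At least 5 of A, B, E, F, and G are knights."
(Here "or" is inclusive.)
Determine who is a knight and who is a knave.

A is a knave, B is a knave, C is a knight, D is a knave, E is a knight, F is a knave, and G is a knave.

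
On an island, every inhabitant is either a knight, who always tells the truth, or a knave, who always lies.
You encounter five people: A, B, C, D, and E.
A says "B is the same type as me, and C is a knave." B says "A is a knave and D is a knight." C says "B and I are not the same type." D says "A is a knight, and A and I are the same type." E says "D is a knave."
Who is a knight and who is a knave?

Suppose A is a knight. Then A's statement "B is the same type as me, and C is a knave" would have to be true. Checking the 16 ways to assign the others, none is consistent with every speaker.
(For instance, with B=knave, C=knight, D=knave, E=knight, A's claim "B is the same type as me, and C is a knave" comes out false where it would need to be true.)
So A must be a knave, making "B is the same type as me, and C is a knave" false. Taking A=knave, B=knave, C=knight, D=knave, E=knight, each remaining statement checks out:
  B (knave): "A is a knave and D is a knight" — false. ✓
  C (knight): "B and I are not the same type" — true. ✓
  D (knave): "A is a knight, and A and I are the same type" — false. ✓
  E (knight): "D is a knave" — true. ✓
This is the unique consistent assignment.

A is a knave, B is a knave, C is a knight, D is a knave, and E is a knight.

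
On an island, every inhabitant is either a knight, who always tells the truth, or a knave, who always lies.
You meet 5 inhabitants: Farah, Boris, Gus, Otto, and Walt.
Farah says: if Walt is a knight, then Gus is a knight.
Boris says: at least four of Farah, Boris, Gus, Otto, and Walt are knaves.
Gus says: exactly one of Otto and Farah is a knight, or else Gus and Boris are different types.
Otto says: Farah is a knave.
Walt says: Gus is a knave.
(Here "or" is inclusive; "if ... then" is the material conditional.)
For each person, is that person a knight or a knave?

Farah is a knight; "if Walt is a knight, then Gus is a knight" is true, as required.
Boris (knave): "at least four of Farah, Boris, Gus, Otto, and Walt are knaves" — false. ✓
Gus is a knight; "exactly one of Otto and Farah is a knight, or else Gus and Boris are different types" is true, as required.
Otto is a knave; "Farah is a knave" is false, as required.
As a knave, Walt's statement "Gus is a knave" should be false; it is.

Farah is a knight, Boris is a knave, Gus is a knight, Otto is a knave, and Walt is a knave.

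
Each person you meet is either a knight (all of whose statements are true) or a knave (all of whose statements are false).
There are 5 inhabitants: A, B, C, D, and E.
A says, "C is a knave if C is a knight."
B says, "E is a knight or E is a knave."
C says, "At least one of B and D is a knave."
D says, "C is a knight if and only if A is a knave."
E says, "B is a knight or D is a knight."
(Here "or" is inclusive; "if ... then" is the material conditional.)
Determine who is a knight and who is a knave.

Knights: A, B, D, and E. Knaves: C.

Suppose A is a knave. Then A's statement "C is a knave if C is a knight" would have to be false. Checking the 16 ways to assign the others, none is consistent with every speaker.
(For instance, with B=knight, C=knave, D=knight, E=knight, A's claim "C is a knave if C is a knight" comes out true where it would need to be false.)
So A must be a knight, making "C is a knave if C is a knight" true. Taking A=knight, B=knight, C=knave, D=knight, E=knight, each remaining statement checks out:
  B (knight): "E is a knight or E is a knave" — true. ✓
  C (knave): "at least one of B and D is a knave" — false. ✓
  D (knight): "C is a knight if and only if A is a knave" — true. ✓
  E (knight): "B is a knight or D is a knight" — true. ✓
This is the unique consistent assignment.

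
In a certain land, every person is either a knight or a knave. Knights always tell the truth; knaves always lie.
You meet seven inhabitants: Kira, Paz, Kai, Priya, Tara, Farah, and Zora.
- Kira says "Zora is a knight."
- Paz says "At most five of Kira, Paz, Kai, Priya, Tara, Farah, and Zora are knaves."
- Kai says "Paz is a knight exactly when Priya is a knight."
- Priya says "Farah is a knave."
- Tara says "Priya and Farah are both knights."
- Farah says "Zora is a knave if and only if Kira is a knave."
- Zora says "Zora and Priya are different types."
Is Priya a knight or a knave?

Consistent assignments: {Kira=knight, Paz=knight, Kai=knave, Priya=knave, Tara=knave, Farah=knight, Zora=knight}; {Kira=knave, Paz=knight, Kai=knave, Priya=knave, Tara=knave, Farah=knight, Zora=knave}
In every consistent assignment, Priya is a knave.

Priya is a knave.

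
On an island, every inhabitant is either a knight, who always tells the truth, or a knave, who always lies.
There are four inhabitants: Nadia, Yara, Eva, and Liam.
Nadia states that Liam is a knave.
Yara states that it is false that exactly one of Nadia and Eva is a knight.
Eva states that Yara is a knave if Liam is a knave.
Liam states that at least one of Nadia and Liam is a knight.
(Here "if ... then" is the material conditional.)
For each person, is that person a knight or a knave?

Nadia (knave): "Liam is a knave" — False. ✓
Yara is a knave, and the claim "it is false that exactly one of Nadia and Eva is a knight" is indeed False.
Eva is a knight, and the claim "Yara is a knave if Liam is a knave" is indeed True.
As a knight, Liam's statement "at least one of Nadia and Liam is a knight" should be True; it is.

Nadia is a knave, Yara is a knave, Eva is a knight, and Liam is a knight.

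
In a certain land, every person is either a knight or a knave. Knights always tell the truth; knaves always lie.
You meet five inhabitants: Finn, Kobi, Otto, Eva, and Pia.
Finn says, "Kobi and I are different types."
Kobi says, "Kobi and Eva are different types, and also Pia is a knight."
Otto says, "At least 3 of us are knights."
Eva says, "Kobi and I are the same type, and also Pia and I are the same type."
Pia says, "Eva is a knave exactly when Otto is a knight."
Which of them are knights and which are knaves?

Finn is a knight, Kobi is a knave, Otto is a knight, Eva is a knave, and Pia is a knight.

Finn is a knight, and the claim "Kobi and I are different types" is indeed True.
Kobi is a knave; "Kobi and Eva are different types, and also Pia is a knight" is False, as required.
Otto is a knight; "at least 3 of us are knights" is True, as required.
As a knave, Eva's statement "Kobi and I are the same type, and also Pia and I are the same type" should be False; it is.
Since Pia is a knight, "Eva is a knave exactly when Otto is a knight" needs to be True, which holds.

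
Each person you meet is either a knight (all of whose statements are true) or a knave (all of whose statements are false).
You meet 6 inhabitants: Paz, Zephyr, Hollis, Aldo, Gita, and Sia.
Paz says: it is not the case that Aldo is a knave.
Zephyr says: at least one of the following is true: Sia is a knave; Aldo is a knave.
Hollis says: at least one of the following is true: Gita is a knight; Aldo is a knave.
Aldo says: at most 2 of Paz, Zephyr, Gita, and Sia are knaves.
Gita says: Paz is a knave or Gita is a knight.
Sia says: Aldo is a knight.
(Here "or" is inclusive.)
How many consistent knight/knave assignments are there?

2

Consistent assignments:
  Paz=knight, Zephyr=knave, Hollis=knight, Aldo=knight, Gita=knight, Sia=knight
  Paz=knight, Zephyr=knave, Hollis=knave, Aldo=knight, Gita=knave, Sia=knight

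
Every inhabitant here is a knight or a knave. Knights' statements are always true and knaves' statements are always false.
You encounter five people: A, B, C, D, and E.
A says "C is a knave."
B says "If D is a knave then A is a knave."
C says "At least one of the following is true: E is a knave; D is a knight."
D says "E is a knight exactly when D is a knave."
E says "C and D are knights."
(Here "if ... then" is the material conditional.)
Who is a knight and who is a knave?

A is a knave, B is a knight, C is a knight, D is a knave, and E is a knave.

Since A is a knave, "C is a knave" needs to be False, which holds.
B (knight): "if D is a knave then A is a knave" — True. ✓
C (knight): "at least one of the following is true: E is a knave; D is a knight" — True. ✓
D is a knave, and the claim "E is a knight exactly when D is a knave" is indeed False.
E is a knave, and the claim "C and D are knights" is indeed False.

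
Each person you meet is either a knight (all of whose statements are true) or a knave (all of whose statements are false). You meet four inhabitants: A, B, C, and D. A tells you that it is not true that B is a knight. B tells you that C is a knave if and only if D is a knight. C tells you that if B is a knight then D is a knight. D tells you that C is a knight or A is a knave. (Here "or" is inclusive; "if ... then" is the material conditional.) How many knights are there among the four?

The unique consistent assignment is A=knight, B=knave, C=knight, D=knight.
That has 3 knights.

3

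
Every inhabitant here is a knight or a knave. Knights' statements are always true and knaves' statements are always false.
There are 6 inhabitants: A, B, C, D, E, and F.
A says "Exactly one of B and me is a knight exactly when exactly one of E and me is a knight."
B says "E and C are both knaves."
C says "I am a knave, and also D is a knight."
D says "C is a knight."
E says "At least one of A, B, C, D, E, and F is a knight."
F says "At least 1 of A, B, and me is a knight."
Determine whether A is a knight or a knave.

A is a knave.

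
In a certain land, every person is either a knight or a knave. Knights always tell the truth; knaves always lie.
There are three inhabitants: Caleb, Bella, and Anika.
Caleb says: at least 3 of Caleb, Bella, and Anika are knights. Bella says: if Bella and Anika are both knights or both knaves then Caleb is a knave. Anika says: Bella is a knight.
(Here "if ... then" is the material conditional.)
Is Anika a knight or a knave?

Anika is a knight.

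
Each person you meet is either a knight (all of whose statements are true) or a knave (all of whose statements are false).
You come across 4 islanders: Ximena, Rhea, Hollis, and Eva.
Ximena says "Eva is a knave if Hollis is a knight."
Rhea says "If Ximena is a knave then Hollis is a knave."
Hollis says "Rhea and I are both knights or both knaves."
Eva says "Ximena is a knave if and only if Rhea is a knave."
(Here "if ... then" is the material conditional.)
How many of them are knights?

3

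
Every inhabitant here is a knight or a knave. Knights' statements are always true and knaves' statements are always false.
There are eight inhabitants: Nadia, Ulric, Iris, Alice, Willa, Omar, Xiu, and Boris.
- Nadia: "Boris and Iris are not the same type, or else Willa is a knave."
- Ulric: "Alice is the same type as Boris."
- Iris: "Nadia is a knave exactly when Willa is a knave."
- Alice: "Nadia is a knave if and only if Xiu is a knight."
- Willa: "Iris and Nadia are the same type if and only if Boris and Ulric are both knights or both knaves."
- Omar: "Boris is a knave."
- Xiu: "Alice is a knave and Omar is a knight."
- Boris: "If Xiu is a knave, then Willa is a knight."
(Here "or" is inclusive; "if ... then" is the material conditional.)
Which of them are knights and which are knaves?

Nadia is a knight, Ulric is a knave, Iris is a knave, Alice is a knight, Willa is a knave, Omar is a knight, Xiu is a knave, and Boris is a knave.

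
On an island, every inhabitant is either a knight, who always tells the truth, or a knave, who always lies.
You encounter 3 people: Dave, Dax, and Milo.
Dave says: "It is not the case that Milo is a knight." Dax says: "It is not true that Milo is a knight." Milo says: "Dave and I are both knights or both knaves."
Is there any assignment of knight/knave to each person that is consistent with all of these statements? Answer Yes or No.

One consistent assignment: Dave=knight, Dax=knight, Milo=knave.

Yes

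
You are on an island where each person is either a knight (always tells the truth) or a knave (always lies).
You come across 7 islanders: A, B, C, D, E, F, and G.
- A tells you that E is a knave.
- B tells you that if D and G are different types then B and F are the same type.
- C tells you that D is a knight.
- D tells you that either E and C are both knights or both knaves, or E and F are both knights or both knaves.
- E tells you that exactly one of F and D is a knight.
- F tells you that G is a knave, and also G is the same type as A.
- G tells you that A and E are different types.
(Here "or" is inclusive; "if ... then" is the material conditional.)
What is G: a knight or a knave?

G is a knight.

Consistent assignments: {A=knave, B=knight, C=knight, D=knight, E=knight, F=knave, G=knight}
In every consistent assignment, G is a knight.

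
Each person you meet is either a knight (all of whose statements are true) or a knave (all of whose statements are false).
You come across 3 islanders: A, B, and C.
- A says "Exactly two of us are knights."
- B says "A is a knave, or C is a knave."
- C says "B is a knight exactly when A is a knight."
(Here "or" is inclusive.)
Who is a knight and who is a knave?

A is a knave, B is a knight, and C is a knave.

Since A is a knave, "exactly two of us are knights" needs to be False, which holds.
B is a knight, so "A is a knave, or C is a knave" must be True — and it is.
C is a knave, so "B is a knight exactly when A is a knight" must be False — and it is.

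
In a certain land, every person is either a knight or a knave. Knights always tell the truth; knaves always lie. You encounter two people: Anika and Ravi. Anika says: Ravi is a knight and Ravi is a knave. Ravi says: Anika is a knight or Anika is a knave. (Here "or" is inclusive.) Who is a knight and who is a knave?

Anika is a knave; "Ravi is a knight and Ravi is a knave" is False, as required.
As a knight, Ravi's statement "Anika is a knight or Anika is a knave" should be true; it is.

Anika is a knave and Ravi is a knight.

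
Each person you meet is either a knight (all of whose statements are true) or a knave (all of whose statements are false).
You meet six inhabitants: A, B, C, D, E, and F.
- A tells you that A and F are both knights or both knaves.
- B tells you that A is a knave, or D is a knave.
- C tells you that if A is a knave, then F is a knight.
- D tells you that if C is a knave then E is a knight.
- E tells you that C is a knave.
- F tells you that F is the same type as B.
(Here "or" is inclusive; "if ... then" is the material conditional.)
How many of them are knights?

4

The unique consistent assignment is A=knave, B=knight, C=knight, D=knight, E=knave, F=knight.
That has 4 knights.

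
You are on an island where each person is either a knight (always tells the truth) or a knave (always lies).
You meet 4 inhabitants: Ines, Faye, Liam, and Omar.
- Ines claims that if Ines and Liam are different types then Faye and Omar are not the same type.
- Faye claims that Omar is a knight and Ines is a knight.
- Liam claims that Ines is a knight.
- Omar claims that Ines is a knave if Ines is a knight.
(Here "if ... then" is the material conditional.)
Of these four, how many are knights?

2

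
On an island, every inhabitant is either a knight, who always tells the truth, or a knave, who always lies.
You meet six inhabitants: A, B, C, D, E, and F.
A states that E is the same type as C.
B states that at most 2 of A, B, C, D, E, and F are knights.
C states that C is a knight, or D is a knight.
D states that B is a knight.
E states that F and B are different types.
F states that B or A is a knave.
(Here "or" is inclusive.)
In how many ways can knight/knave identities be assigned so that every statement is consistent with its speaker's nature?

1

Consistent assignments:
  A=knight, B=knave, C=knight, D=knave, E=knight, F=knight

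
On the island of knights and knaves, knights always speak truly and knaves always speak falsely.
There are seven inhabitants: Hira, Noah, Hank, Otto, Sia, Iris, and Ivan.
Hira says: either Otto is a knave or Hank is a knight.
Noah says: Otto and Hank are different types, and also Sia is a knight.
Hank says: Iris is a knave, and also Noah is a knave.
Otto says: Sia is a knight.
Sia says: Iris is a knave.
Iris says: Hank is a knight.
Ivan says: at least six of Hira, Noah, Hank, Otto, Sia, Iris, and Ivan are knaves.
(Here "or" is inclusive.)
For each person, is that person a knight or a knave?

Hira is a knave, Noah is a knight, Hank is a knave, Otto is a knight, Sia is a knight, Iris is a knave, and Ivan is a knave.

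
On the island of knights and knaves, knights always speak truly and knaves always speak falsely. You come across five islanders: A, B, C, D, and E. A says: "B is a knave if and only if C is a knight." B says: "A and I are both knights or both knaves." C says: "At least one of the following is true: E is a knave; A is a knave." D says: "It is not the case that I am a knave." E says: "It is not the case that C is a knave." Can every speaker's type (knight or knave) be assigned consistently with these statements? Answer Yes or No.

No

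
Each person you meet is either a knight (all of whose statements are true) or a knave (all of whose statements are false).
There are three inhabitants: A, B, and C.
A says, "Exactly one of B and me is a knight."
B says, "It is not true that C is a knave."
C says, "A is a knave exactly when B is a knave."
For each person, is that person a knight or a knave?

Knights: A. Knaves: B and C.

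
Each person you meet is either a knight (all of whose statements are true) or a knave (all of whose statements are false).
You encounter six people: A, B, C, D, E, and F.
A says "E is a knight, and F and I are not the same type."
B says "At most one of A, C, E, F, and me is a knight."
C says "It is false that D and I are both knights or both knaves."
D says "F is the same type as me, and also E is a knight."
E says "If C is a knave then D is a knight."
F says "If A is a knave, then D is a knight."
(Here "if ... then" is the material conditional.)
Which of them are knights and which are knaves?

Knights: B. Knaves: A, C, D, E, and F.

As a knave, A's statement "E is a knight, and F and I are not the same type" should be false; it is.
B is a knight, so "at most one of A, C, E, F, and me is a knight" must be true — and it is.
C is a knave; "it is false that D and I are both knights or both knaves" is false, as required.
D is a knave; "F is the same type as me, and also E is a knight" is false, as required.
E is a knave; "if C is a knave then D is a knight" is false, as required.
F is a knave, so "if A is a knave, then D is a knight" must be false — and it is.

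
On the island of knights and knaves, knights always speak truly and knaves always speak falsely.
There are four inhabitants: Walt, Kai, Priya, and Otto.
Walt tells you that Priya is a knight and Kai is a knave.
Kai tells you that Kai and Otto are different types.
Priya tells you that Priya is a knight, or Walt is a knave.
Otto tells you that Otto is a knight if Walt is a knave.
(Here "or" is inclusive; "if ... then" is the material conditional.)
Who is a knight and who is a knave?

Knights: Kai and Priya. Knaves: Walt and Otto.

Walt is a knave, and the claim "Priya is a knight and Kai is a knave" is indeed False.
Kai is a knight; "Kai and Otto are different types" is true, as required.
Since Priya is a knight, "Priya is a knight, or Walt is a knave" needs to be true, which holds.
Since Otto is a knave, "Otto is a knight if Walt is a knave" needs to be False, which holds.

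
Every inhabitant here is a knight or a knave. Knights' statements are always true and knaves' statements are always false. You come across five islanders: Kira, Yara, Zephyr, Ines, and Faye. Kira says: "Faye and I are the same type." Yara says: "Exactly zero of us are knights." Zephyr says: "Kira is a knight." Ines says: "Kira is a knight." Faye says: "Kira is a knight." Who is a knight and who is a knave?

Knights: Kira, Zephyr, Ines, and Faye. Knaves: Yara.

Kira is a knight; "Faye and I are the same type" is true, as required.
Yara is a knave, so "exactly zero of us are knights" must be false — and it is.
Zephyr is a knight; "Kira is a knight" is true, as required.
Ines is a knight, so "Kira is a knight" must be true — and it is.
Faye is a knight, and the claim "Kira is a knight" is indeed true.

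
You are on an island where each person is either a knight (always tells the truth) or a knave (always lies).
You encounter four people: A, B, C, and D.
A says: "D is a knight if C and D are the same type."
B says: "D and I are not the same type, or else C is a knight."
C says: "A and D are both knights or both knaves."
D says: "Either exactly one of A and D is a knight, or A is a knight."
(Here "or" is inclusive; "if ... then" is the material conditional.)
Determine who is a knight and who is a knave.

A is a knight, and the claim "D is a knight if C and D are the same type" is indeed True.
B is a knight, so "D and I are not the same type, or else C is a knight" must be True — and it is.
C is a knight, and the claim "A and D are both knights or both knaves" is indeed True.
As a knight, D's statement "either exactly one of A and D is a knight, or A is a knight" should be True; it is.

A is a knight, B is a knight, C is a knight, and D is a knight.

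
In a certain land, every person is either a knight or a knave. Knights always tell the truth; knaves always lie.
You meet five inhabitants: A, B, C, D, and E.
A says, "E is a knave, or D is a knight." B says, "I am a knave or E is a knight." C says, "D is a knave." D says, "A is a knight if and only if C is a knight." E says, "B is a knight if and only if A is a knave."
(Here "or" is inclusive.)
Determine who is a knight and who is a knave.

A is a knave, B is a knight, C is a knight, D is a knave, and E is a knight.

A (knave): "E is a knave, or D is a knight" — false. ✓
B is a knight, and the claim "I am a knave or E is a knight" is indeed true.
Since C is a knight, "D is a knave" needs to be true, which holds.
D (knave): "A is a knight if and only if C is a knight" — false. ✓
As a knight, E's statement "B is a knight if and only if A is a knave" should be true; it is.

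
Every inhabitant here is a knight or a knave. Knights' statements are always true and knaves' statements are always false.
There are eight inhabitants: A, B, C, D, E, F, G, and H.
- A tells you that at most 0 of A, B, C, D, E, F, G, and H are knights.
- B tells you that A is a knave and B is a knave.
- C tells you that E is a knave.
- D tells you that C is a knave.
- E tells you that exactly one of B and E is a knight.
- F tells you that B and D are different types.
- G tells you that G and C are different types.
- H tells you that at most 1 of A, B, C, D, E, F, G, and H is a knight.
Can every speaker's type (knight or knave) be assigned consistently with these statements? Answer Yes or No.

No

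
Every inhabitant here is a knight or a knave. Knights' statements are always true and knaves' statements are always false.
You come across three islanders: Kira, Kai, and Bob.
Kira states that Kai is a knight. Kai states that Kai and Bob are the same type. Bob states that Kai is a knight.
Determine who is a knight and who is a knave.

Kira is a knight, Kai is a knight, and Bob is a knight.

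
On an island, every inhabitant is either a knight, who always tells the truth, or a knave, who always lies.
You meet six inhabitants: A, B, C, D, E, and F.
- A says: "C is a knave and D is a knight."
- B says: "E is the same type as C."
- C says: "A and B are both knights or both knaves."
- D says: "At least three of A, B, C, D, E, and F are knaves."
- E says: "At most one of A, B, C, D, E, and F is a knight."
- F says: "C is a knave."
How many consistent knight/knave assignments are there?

1

Consistent assignments:
  A=knave, B=knave, C=knight, D=knight, E=knave, F=knave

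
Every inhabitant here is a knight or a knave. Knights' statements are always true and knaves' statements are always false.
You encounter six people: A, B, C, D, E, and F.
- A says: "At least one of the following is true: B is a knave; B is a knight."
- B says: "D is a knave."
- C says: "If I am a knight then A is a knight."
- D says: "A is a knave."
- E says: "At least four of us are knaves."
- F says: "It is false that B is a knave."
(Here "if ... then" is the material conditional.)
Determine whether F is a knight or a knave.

F is a knight.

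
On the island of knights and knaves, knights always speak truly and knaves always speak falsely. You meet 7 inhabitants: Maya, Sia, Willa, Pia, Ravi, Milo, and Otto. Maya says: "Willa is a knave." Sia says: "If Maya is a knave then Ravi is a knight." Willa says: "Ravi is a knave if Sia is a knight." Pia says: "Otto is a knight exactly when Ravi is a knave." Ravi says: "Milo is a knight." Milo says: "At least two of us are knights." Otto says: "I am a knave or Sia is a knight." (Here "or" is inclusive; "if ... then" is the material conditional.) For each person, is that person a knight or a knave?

Maya is a knight, Sia is a knight, Willa is a knave, Pia is a knave, Ravi is a knight, Milo is a knight, and Otto is a knight.

Maya is a knight, so "Willa is a knave" must be True — and it is.
Sia is a knight; "if Maya is a knave then Ravi is a knight" is True, as required.
As a knave, Willa's statement "Ravi is a knave if Sia is a knight" should be false; it is.
Pia is a knave, and the claim "Otto is a knight exactly when Ravi is a knave" is indeed false.
Ravi (knight): "Milo is a knight" — True. ✓
Milo (knight): "at least two of us are knights" — True. ✓
Otto is a knight, so "I am a knave or Sia is a knight" must be True — and it is.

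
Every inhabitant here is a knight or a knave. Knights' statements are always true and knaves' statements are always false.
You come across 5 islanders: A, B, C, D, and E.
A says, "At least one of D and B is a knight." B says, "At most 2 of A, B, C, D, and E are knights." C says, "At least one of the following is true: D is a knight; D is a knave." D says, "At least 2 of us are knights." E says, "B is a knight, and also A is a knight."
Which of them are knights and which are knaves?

Suppose A is a knave. Then A's statement "at least one of D and B is a knight" would have to be false. Checking the 16 ways to assign the others, none is consistent with every speaker.
(For instance, with B=knave, C=knight, D=knight, E=knave, A's claim "at least one of D and B is a knight" comes out true where it would need to be false.)
So A must be a knight, making "at least one of D and B is a knight" true. Taking A=knight, B=knave, C=knight, D=knight, E=knave, each remaining statement checks out:
  B (knave): "at most 2 of A, B, C, D, and E are knights" — false. ✓
  C (knight): "at least one of the following is true: D is a knight; D is a knave" — true. ✓
  D (knight): "at least 2 of us are knights" — true. ✓
  E (knave): "B is a knight, and also A is a knight" — false. ✓
This is the unique consistent assignment.

A is a knight, B is a knave, C is a knight, D is a knight, and E is a knave.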